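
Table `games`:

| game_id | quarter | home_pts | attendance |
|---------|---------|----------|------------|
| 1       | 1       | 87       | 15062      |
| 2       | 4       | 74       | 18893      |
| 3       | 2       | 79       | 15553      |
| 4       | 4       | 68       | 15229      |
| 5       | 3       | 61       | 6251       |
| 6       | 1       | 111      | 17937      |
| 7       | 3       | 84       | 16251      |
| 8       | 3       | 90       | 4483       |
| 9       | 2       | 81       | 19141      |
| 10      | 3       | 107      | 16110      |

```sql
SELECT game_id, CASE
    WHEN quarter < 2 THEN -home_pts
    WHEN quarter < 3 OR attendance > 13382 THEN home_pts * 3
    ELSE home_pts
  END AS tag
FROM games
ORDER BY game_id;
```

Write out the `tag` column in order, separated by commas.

-87, 222, 237, 204, 61, -111, 252, 90, 243, 321

game_id=1: quarter < 2 → -87
game_id=2: quarter < 3 OR attendance > 13382 → 222
game_id=3: quarter < 3 OR attendance > 13382 → 237
game_id=4: quarter < 3 OR attendance > 13382 → 204
game_id=5: ELSE → 61
game_id=6: quarter < 2 → -111
game_id=7: quarter < 3 OR attendance > 13382 → 252
game_id=8: ELSE → 90
game_id=9: quarter < 3 OR attendance > 13382 → 243
game_id=10: quarter < 3 OR attendance > 13382 → 321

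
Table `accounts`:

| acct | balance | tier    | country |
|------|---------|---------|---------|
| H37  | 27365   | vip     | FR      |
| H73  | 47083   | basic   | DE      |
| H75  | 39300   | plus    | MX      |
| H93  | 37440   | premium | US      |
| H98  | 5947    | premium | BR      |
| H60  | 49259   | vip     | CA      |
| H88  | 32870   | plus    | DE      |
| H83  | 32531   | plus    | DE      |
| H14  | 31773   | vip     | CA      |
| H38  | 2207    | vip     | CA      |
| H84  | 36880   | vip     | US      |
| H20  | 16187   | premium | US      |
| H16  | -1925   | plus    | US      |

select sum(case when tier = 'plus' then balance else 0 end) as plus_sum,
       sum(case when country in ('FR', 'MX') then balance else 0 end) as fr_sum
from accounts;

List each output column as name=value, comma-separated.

[plus_sum: tier = 'plus']
acct=H37: ✗
acct=H73: ✗
acct=H75: ✓ → 39300
acct=H93: ✗
acct=H98: ✗
acct=H60: ✗
acct=H88: ✓ → 32870
acct=H83: ✓ → 32531
acct=H14: ✗
acct=H38: ✗
acct=H84: ✗
acct=H20: ✗
acct=H16: ✓ → -1925
plus_sum = 39300 + 32870 + 32531 + -1925 = 102776
—
[fr_sum: country in ('FR', 'MX')]
acct=H37: ✓ → 27365
acct=H73: ✗
acct=H75: ✓ → 39300
acct=H93: ✗
acct=H98: ✗
acct=H60: ✗
acct=H88: ✗
acct=H83: ✗
acct=H14: ✗
acct=H38: ✗
acct=H84: ✗
acct=H20: ✗
acct=H16: ✗
fr_sum = 27365 + 39300 = 66665

plus_sum=102776, fr_sum=66665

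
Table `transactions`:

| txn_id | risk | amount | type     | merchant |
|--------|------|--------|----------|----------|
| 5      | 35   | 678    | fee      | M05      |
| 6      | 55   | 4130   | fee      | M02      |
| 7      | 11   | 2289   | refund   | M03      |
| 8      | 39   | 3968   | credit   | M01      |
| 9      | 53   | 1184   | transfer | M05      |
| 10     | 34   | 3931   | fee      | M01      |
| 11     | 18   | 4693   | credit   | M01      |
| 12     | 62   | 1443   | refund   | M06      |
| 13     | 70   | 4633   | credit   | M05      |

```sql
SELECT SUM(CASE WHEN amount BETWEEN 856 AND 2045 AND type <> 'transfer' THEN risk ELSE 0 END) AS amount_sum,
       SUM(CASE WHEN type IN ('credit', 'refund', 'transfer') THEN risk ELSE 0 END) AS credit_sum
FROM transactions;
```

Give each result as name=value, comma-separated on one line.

amount_sum=62, credit_sum=253

[amount_sum: amount BETWEEN 856 AND 2045 AND type <> 'transfer']
txn_id=5: ✗
txn_id=6: ✗
txn_id=7: ✗
txn_id=8: ✗
txn_id=9: ✗
txn_id=10: ✗
txn_id=11: ✗
txn_id=12: ✓ → 62
txn_id=13: ✗
amount_sum = 62
—
[credit_sum: type IN ('credit', 'refund', 'transfer')]
txn_id=5: ✗
txn_id=6: ✗
txn_id=7: ✓ → 11
txn_id=8: ✓ → 39
txn_id=9: ✓ → 53
txn_id=10: ✗
txn_id=11: ✓ → 18
txn_id=12: ✓ → 62
txn_id=13: ✓ → 70
credit_sum = 11 + 39 + 53 + 18 + 62 + 70 = 253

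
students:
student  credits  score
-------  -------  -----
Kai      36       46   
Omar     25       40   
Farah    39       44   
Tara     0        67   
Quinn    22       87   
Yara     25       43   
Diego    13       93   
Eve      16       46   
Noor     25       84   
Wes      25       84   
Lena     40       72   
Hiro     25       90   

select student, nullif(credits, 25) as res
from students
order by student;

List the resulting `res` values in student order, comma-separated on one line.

13, 16, 39, NULL, 36, 40, NULL, NULL, 22, 0, NULL, NULL

student=Diego: credits=13 vs 25: differ → 13
student=Eve: credits=16 vs 25: differ → 16
student=Farah: credits=39 vs 25: differ → 39
student=Hiro: credits=25 vs 25: equal → NULL
student=Kai: credits=36 vs 25: differ → 36
student=Lena: credits=40 vs 25: differ → 40
student=Noor: credits=25 vs 25: equal → NULL
student=Omar: credits=25 vs 25: equal → NULL
student=Quinn: credits=22 vs 25: differ → 22
student=Tara: credits=0 vs 25: differ → 0
student=Wes: credits=25 vs 25: equal → NULL
student=Yara: credits=25 vs 25: equal → NULL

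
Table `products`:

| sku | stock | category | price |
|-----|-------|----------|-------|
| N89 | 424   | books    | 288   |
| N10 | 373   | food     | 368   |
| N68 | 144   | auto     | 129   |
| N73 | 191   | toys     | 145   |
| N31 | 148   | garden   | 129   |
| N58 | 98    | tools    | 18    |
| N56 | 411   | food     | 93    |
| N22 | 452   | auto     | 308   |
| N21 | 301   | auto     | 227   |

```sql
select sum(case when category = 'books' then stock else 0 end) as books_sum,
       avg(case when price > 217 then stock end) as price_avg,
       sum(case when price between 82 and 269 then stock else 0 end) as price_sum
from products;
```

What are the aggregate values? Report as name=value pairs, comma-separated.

books_sum=424, price_avg=387.5, price_sum=1195

[books_sum: category = 'books']
sku=N89: ✓ → 424
sku=N10: ✗
sku=N68: ✗
sku=N73: ✗
sku=N31: ✗
sku=N58: ✗
sku=N56: ✗
sku=N22: ✗
sku=N21: ✗
books_sum = 424
—
[price_avg: price > 217]
sku=N89: ✓ → 424
sku=N10: ✓ → 373
sku=N68: ✗
sku=N73: ✗
sku=N31: ✗
sku=N58: ✗
sku=N56: ✗
sku=N22: ✓ → 452
sku=N21: ✓ → 301
price_avg = (424 + 373 + 452 + 301) / 4 = 387.5
—
[price_sum: price between 82 and 269]
sku=N89: ✗
sku=N10: ✗
sku=N68: ✓ → 144
sku=N73: ✓ → 191
sku=N31: ✓ → 148
sku=N58: ✗
sku=N56: ✓ → 411
sku=N22: ✗
sku=N21: ✓ → 301
price_sum = 144 + 191 + 148 + 411 + 301 = 1195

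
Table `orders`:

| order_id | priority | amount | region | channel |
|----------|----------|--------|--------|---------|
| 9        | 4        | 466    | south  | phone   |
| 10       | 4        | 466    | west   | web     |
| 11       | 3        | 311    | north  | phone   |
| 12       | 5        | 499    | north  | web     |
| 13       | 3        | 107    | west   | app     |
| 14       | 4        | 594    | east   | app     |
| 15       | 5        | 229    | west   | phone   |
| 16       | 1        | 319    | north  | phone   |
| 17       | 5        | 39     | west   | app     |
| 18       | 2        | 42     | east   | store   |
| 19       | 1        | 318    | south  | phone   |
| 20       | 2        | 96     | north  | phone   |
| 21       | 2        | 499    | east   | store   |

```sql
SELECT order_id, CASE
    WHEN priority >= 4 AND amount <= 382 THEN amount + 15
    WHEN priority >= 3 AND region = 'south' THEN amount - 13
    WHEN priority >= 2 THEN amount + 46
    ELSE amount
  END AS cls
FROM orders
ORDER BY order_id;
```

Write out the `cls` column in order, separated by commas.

453, 512, 357, 545, 153, 640, 244, 319, 54, 88, 318, 142, 545

order_id=9: priority >= 3 AND region = 'south' → 453
order_id=10: priority >= 2 → 512
order_id=11: priority >= 2 → 357
order_id=12: priority >= 2 → 545
order_id=13: priority >= 2 → 153
order_id=14: priority >= 2 → 640
order_id=15: priority >= 4 AND amount <= 382 → 244
order_id=16: ELSE → 319
order_id=17: priority >= 4 AND amount <= 382 → 54
order_id=18: priority >= 2 → 88
order_id=19: ELSE → 318
order_id=20: priority >= 2 → 142
order_id=21: priority >= 2 → 545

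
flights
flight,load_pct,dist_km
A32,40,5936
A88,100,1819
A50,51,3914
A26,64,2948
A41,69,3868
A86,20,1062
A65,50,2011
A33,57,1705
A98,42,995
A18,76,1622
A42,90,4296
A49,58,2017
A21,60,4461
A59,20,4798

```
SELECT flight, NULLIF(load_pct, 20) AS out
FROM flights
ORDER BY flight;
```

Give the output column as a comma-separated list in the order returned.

76, 60, 64, 40, 57, 69, 90, 58, 51, NULL, 50, NULL, 100, 42

flight=A18: load_pct=76 vs 20: differ → 76
flight=A21: load_pct=60 vs 20: differ → 60
flight=A26: load_pct=64 vs 20: differ → 64
flight=A32: load_pct=40 vs 20: differ → 40
flight=A33: load_pct=57 vs 20: differ → 57
flight=A41: load_pct=69 vs 20: differ → 69
flight=A42: load_pct=90 vs 20: differ → 90
flight=A49: load_pct=58 vs 20: differ → 58
flight=A50: load_pct=51 vs 20: differ → 51
flight=A59: load_pct=20 vs 20: equal → NULL
flight=A65: load_pct=50 vs 20: differ → 50
flight=A86: load_pct=20 vs 20: equal → NULL
flight=A88: load_pct=100 vs 20: differ → 100
flight=A98: load_pct=42 vs 20: differ → 42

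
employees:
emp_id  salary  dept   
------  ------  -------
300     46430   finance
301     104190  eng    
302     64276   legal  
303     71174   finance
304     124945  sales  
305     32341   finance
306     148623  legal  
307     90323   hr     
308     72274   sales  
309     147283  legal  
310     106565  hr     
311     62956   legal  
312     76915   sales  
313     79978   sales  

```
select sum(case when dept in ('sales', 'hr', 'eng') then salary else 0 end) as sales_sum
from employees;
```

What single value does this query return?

655190

emp_id=300: ✗
emp_id=301: ✓ → 104190
emp_id=302: ✗
emp_id=303: ✗
emp_id=304: ✓ → 124945
emp_id=305: ✗
emp_id=306: ✗
emp_id=307: ✓ → 90323
emp_id=308: ✓ → 72274
emp_id=309: ✗
emp_id=310: ✓ → 106565
emp_id=311: ✗
emp_id=312: ✓ → 76915
emp_id=313: ✓ → 79978
sales_sum = 104190 + 124945 + 90323 + 72274 + 106565 + 76915 + 79978 = 655190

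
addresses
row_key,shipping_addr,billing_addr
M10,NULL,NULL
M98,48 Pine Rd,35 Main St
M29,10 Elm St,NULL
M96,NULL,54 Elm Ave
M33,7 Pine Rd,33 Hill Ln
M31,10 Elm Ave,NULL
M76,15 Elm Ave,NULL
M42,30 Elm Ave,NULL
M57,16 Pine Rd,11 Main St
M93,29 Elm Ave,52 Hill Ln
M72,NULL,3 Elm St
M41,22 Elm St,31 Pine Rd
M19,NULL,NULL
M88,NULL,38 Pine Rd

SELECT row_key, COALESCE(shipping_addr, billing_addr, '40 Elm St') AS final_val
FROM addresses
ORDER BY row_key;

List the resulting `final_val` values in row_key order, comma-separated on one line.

40 Elm St, 40 Elm St, 10 Elm St, 10 Elm Ave, 7 Pine Rd, 22 Elm St, 30 Elm Ave, 16 Pine Rd, 3 Elm St, 15 Elm Ave, 38 Pine Rd, 29 Elm Ave, 54 Elm Ave, 48 Pine Rd

row_key=M10: shipping_addr=NULL, billing_addr=NULL, → literal 40 Elm St → 40 Elm St
row_key=M19: shipping_addr=NULL, billing_addr=NULL, → literal 40 Elm St → 40 Elm St
row_key=M29: shipping_addr=10 Elm St → 10 Elm St
row_key=M31: shipping_addr=10 Elm Ave → 10 Elm Ave
row_key=M33: shipping_addr=7 Pine Rd → 7 Pine Rd
row_key=M41: shipping_addr=22 Elm St → 22 Elm St
row_key=M42: shipping_addr=30 Elm Ave → 30 Elm Ave
row_key=M57: shipping_addr=16 Pine Rd → 16 Pine Rd
row_key=M72: shipping_addr=NULL, billing_addr=3 Elm St → 3 Elm St
row_key=M76: shipping_addr=15 Elm Ave → 15 Elm Ave
row_key=M88: shipping_addr=NULL, billing_addr=38 Pine Rd → 38 Pine Rd
row_key=M93: shipping_addr=29 Elm Ave → 29 Elm Ave
row_key=M96: shipping_addr=NULL, billing_addr=54 Elm Ave → 54 Elm Ave
row_key=M98: shipping_addr=48 Pine Rd → 48 Pine Rd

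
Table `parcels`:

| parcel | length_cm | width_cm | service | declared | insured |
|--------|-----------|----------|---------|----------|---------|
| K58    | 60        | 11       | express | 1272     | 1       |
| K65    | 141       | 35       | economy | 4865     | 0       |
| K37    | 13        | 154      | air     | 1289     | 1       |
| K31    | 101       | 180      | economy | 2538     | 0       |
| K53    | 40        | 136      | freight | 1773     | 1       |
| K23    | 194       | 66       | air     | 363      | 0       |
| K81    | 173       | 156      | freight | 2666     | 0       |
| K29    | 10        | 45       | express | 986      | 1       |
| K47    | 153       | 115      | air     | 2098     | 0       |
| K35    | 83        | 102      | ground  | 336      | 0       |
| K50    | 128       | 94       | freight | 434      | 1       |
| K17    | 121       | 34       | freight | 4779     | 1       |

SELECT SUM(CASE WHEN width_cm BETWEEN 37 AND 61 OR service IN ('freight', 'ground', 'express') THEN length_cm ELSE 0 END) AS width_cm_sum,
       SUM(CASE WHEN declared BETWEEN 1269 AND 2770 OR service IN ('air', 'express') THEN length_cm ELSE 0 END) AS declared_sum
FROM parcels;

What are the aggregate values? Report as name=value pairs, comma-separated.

width_cm_sum=615, declared_sum=744

[width_cm_sum: width_cm BETWEEN 37 AND 61 OR service IN ('freight', 'ground', 'express')]
parcel=K58: ✓ → 60
parcel=K65: ✗
parcel=K37: ✗
parcel=K31: ✗
parcel=K53: ✓ → 40
parcel=K23: ✗
parcel=K81: ✓ → 173
parcel=K29: ✓ → 10
parcel=K47: ✗
parcel=K35: ✓ → 83
parcel=K50: ✓ → 128
parcel=K17: ✓ → 121
width_cm_sum = 60 + 40 + 173 + 10 + 83 + 128 + 121 = 615
—
[declared_sum: declared BETWEEN 1269 AND 2770 OR service IN ('air', 'express')]
parcel=K58: ✓ → 60
parcel=K65: ✗
parcel=K37: ✓ → 13
parcel=K31: ✓ → 101
parcel=K53: ✓ → 40
parcel=K23: ✓ → 194
parcel=K81: ✓ → 173
parcel=K29: ✓ → 10
parcel=K47: ✓ → 153
parcel=K35: ✗
parcel=K50: ✗
parcel=K17: ✗
declared_sum = 60 + 13 + 101 + 40 + 194 + 173 + 10 + 153 = 744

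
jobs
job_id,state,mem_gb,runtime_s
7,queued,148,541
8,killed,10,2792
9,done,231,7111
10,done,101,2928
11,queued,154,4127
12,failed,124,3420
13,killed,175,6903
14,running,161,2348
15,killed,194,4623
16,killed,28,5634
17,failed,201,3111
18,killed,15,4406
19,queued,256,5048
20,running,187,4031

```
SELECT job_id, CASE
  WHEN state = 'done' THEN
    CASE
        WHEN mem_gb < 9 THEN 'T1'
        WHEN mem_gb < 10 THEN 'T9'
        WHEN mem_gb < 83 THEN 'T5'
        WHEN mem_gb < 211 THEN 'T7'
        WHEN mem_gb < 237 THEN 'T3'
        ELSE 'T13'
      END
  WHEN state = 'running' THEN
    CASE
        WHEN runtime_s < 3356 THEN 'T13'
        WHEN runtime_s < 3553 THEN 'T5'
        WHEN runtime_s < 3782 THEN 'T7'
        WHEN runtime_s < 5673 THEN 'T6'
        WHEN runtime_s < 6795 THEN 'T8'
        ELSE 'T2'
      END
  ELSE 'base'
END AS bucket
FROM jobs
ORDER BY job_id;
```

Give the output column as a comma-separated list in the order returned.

base, base, T3, T7, base, base, base, T13, base, base, base, base, base, T6

job_id=7: state='queued' → outer ELSE → base
job_id=8: state='killed' → outer ELSE → base
job_id=9: state='done' → inner[mem_gb < 237] → T3
job_id=10: state='done' → inner[mem_gb < 211] → T7
job_id=11: state='queued' → outer ELSE → base
job_id=12: state='failed' → outer ELSE → base
job_id=13: state='killed' → outer ELSE → base
job_id=14: state='running' → inner[runtime_s < 3356] → T13
job_id=15: state='killed' → outer ELSE → base
job_id=16: state='killed' → outer ELSE → base
job_id=17: state='failed' → outer ELSE → base
job_id=18: state='killed' → outer ELSE → base
job_id=19: state='queued' → outer ELSE → base
job_id=20: state='running' → inner[runtime_s < 5673] → T6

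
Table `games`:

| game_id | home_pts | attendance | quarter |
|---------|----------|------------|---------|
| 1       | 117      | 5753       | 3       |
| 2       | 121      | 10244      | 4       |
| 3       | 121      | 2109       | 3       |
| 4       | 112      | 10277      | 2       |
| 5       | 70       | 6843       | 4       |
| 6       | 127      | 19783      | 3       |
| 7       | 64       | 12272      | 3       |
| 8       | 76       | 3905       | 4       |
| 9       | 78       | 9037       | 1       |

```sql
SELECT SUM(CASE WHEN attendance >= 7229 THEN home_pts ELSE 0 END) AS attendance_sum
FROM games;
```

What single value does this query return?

502

game_id=1: ✗
game_id=2: ✓ → 121
game_id=3: ✗
game_id=4: ✓ → 112
game_id=5: ✗
game_id=6: ✓ → 127
game_id=7: ✓ → 64
game_id=8: ✗
game_id=9: ✓ → 78
attendance_sum = 121 + 112 + 127 + 64 + 78 = 502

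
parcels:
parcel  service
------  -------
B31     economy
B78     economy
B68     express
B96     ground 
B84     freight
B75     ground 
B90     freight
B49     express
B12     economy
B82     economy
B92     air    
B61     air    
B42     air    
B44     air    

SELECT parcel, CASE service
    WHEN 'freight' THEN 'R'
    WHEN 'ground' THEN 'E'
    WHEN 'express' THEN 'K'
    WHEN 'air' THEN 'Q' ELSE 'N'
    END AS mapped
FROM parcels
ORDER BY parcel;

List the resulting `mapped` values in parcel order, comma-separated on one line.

N, N, Q, Q, K, Q, K, E, N, N, R, R, Q, E

parcel=B12: ELSE → N
parcel=B31: ELSE → N
parcel=B42: service='air' → Q
parcel=B44: service='air' → Q
parcel=B49: service='express' → K
parcel=B61: service='air' → Q
parcel=B68: service='express' → K
parcel=B75: service='ground' → E
parcel=B78: ELSE → N
parcel=B82: ELSE → N
parcel=B84: service='freight' → R
parcel=B90: service='freight' → R
parcel=B92: service='air' → Q
parcel=B96: service='ground' → E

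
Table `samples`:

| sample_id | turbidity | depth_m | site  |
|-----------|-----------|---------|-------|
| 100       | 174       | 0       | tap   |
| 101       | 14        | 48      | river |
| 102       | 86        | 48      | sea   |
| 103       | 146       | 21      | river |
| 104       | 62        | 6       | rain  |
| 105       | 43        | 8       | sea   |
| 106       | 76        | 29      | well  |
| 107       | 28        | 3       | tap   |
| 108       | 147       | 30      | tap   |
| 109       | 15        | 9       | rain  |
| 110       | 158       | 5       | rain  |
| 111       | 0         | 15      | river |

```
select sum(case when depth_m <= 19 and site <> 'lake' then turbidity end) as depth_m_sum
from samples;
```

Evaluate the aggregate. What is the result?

sample_id=100: ✓ → 174
sample_id=101: ✗
sample_id=102: ✗
sample_id=103: ✗
sample_id=104: ✓ → 62
sample_id=105: ✓ → 43
sample_id=106: ✗
sample_id=107: ✓ → 28
sample_id=108: ✗
sample_id=109: ✓ → 15
sample_id=110: ✓ → 158
sample_id=111: ✓ → 0
depth_m_sum = 174 + 62 + 43 + 28 + 15 + 158 = 480

480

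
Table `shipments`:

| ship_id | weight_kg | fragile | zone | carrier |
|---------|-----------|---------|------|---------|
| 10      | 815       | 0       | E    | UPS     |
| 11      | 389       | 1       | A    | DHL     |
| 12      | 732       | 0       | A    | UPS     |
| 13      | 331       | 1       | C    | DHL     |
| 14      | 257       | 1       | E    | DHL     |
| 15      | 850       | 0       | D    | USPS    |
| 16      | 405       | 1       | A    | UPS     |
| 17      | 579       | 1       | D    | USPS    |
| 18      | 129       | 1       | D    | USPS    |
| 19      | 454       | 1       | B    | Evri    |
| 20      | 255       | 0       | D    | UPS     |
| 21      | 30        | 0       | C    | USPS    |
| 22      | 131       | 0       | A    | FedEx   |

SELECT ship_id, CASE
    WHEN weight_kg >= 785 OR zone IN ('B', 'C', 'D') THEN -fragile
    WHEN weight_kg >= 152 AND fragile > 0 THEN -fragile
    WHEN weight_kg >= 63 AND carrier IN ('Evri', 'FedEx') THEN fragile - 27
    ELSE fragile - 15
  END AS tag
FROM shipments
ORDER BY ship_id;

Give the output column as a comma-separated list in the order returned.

0, -1, -15, -1, -1, 0, -1, -1, -1, -1, 0, 0, -27

ship_id=10: weight_kg >= 785 OR zone IN ('B', 'C', 'D') → 0
ship_id=11: weight_kg >= 152 AND fragile > 0 → -1
ship_id=12: ELSE → -15
ship_id=13: weight_kg >= 785 OR zone IN ('B', 'C', 'D') → -1
ship_id=14: weight_kg >= 152 AND fragile > 0 → -1
ship_id=15: weight_kg >= 785 OR zone IN ('B', 'C', 'D') → 0
ship_id=16: weight_kg >= 152 AND fragile > 0 → -1
ship_id=17: weight_kg >= 785 OR zone IN ('B', 'C', 'D') → -1
ship_id=18: weight_kg >= 785 OR zone IN ('B', 'C', 'D') → -1
ship_id=19: weight_kg >= 785 OR zone IN ('B', 'C', 'D') → -1
ship_id=20: weight_kg >= 785 OR zone IN ('B', 'C', 'D') → 0
ship_id=21: weight_kg >= 785 OR zone IN ('B', 'C', 'D') → 0
ship_id=22: weight_kg >= 63 AND carrier IN ('Evri', 'FedEx') → -27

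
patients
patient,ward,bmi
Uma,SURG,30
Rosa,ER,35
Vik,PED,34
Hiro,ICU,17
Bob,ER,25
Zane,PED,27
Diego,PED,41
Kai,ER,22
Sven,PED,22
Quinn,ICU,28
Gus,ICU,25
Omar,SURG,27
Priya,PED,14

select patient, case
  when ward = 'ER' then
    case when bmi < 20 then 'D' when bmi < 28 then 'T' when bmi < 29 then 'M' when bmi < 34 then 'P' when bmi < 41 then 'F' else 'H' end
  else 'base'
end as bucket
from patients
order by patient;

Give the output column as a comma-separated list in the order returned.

T, base, base, base, T, base, base, base, F, base, base, base, base

patient=Bob: ward='ER' → inner[bmi < 28] → T
patient=Diego: ward='PED' → outer ELSE → base
patient=Gus: ward='ICU' → outer ELSE → base
patient=Hiro: ward='ICU' → outer ELSE → base
patient=Kai: ward='ER' → inner[bmi < 28] → T
patient=Omar: ward='SURG' → outer ELSE → base
patient=Priya: ward='PED' → outer ELSE → base
patient=Quinn: ward='ICU' → outer ELSE → base
patient=Rosa: ward='ER' → inner[bmi < 41] → F
patient=Sven: ward='PED' → outer ELSE → base
patient=Uma: ward='SURG' → outer ELSE → base
patient=Vik: ward='PED' → outer ELSE → base
patient=Zane: ward='PED' → outer ELSE → base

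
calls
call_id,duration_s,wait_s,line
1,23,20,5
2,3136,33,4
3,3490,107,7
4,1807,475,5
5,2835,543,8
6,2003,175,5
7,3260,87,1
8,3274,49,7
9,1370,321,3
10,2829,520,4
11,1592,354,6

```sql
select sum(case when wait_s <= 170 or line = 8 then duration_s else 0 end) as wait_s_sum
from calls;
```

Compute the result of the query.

call_id=1: ✓ → 23
call_id=2: ✓ → 3136
call_id=3: ✓ → 3490
call_id=4: ✗
call_id=5: ✓ → 2835
call_id=6: ✗
call_id=7: ✓ → 3260
call_id=8: ✓ → 3274
call_id=9: ✗
call_id=10: ✗
call_id=11: ✗
wait_s_sum = 23 + 3136 + 3490 + 2835 + 3260 + 3274 = 16018

16018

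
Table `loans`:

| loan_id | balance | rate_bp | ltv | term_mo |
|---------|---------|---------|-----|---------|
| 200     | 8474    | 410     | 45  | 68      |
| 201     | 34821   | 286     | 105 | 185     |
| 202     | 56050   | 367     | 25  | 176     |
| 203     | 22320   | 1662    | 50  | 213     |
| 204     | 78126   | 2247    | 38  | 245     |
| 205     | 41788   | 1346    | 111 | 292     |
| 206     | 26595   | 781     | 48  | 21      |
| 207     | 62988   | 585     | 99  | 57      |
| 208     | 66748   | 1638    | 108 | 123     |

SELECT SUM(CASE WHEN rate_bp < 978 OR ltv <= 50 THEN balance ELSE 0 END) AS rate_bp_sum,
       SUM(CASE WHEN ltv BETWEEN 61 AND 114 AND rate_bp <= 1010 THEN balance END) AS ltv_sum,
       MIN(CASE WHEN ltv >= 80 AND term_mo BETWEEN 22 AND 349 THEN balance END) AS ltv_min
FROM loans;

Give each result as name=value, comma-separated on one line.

[rate_bp_sum: rate_bp < 978 OR ltv <= 50]
loan_id=200: ✓ → 8474
loan_id=201: ✓ → 34821
loan_id=202: ✓ → 56050
loan_id=203: ✓ → 22320
loan_id=204: ✓ → 78126
loan_id=205: ✗
loan_id=206: ✓ → 26595
loan_id=207: ✓ → 62988
loan_id=208: ✗
rate_bp_sum = 8474 + 34821 + 56050 + 22320 + 78126 + 26595 + 62988 = 289374
—
[ltv_sum: ltv BETWEEN 61 AND 114 AND rate_bp <= 1010]
loan_id=200: ✗
loan_id=201: ✓ → 34821
loan_id=202: ✗
loan_id=203: ✗
loan_id=204: ✗
loan_id=205: ✗
loan_id=206: ✗
loan_id=207: ✓ → 62988
loan_id=208: ✗
ltv_sum = 34821 + 62988 = 97809
—
[ltv_min: ltv >= 80 AND term_mo BETWEEN 22 AND 349]
loan_id=200: ✗
loan_id=201: ✓ → 34821
loan_id=202: ✗
loan_id=203: ✗
loan_id=204: ✗
loan_id=205: ✓ → 41788
loan_id=206: ✗
loan_id=207: ✓ → 62988
loan_id=208: ✓ → 66748
ltv_min = MIN(34821, 41788, 62988, 66748) = 34821

rate_bp_sum=289374, ltv_sum=97809, ltv_min=34821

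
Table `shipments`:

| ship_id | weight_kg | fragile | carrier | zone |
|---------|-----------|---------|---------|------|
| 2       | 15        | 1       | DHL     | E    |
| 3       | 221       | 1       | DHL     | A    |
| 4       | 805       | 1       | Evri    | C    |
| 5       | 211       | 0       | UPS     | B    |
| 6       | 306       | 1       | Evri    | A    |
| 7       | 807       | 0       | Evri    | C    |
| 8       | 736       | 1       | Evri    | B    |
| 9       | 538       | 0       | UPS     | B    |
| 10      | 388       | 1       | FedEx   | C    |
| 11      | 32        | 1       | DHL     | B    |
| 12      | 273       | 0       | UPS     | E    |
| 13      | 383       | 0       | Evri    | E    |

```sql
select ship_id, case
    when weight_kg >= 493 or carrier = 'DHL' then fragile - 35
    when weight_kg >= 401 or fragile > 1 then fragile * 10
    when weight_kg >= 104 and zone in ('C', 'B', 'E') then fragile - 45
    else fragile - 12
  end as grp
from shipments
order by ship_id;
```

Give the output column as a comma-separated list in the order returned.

ship_id=2: weight_kg >= 493 or carrier = 'DHL' → -34
ship_id=3: weight_kg >= 493 or carrier = 'DHL' → -34
ship_id=4: weight_kg >= 493 or carrier = 'DHL' → -34
ship_id=5: weight_kg >= 104 and zone in ('C', 'B', 'E') → -45
ship_id=6: ELSE → -11
ship_id=7: weight_kg >= 493 or carrier = 'DHL' → -35
ship_id=8: weight_kg >= 493 or carrier = 'DHL' → -34
ship_id=9: weight_kg >= 493 or carrier = 'DHL' → -35
ship_id=10: weight_kg >= 104 and zone in ('C', 'B', 'E') → -44
ship_id=11: weight_kg >= 493 or carrier = 'DHL' → -34
ship_id=12: weight_kg >= 104 and zone in ('C', 'B', 'E') → -45
ship_id=13: weight_kg >= 104 and zone in ('C', 'B', 'E') → -45

-34, -34, -34, -45, -11, -35, -34, -35, -44, -34, -45, -45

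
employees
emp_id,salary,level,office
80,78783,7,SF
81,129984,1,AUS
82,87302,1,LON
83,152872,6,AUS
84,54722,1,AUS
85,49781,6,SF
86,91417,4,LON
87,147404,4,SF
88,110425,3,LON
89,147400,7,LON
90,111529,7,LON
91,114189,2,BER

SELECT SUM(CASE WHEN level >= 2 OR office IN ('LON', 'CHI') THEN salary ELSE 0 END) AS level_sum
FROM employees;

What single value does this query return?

1091102

emp_id=80: ✓ → 78783
emp_id=81: ✗
emp_id=82: ✓ → 87302
emp_id=83: ✓ → 152872
emp_id=84: ✗
emp_id=85: ✓ → 49781
emp_id=86: ✓ → 91417
emp_id=87: ✓ → 147404
emp_id=88: ✓ → 110425
emp_id=89: ✓ → 147400
emp_id=90: ✓ → 111529
emp_id=91: ✓ → 114189
level_sum = 78783 + 87302 + 152872 + 49781 + 91417 + 147404 + 110425 + 147400 + 111529 + 114189 = 1091102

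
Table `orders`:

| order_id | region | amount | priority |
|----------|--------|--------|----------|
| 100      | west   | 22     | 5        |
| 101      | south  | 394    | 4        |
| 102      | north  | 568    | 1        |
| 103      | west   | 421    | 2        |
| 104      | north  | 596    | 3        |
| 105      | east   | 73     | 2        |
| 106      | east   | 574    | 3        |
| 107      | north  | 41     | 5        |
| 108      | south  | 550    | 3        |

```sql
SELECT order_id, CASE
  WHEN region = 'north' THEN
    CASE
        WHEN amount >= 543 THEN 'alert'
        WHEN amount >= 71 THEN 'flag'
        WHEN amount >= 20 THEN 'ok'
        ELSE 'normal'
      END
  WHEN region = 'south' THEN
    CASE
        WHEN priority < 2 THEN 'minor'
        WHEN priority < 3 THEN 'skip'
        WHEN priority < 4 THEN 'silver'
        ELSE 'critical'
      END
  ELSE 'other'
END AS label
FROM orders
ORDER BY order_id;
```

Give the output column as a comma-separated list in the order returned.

other, critical, alert, other, alert, other, other, ok, silver

order_id=100: region='west' → outer ELSE → other
order_id=101: region='south' → inner[ELSE] → critical
order_id=102: region='north' → inner[amount >= 543] → alert
order_id=103: region='west' → outer ELSE → other
order_id=104: region='north' → inner[amount >= 543] → alert
order_id=105: region='east' → outer ELSE → other
order_id=106: region='east' → outer ELSE → other
order_id=107: region='north' → inner[amount >= 20] → ok
order_id=108: region='south' → inner[priority < 4] → silver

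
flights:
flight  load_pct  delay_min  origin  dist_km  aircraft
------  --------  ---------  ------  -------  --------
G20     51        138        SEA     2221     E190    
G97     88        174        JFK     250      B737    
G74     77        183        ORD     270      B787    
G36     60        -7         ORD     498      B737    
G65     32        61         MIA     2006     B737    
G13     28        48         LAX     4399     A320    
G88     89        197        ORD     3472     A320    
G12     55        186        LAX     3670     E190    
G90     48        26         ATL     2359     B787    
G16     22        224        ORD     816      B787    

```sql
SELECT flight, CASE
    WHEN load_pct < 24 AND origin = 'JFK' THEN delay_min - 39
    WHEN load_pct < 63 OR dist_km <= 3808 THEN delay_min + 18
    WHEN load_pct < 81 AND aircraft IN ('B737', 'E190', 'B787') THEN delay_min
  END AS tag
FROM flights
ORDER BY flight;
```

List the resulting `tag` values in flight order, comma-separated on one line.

204, 66, 242, 156, 11, 79, 201, 215, 44, 192

flight=G12: load_pct < 63 OR dist_km <= 3808 → 204
flight=G13: load_pct < 63 OR dist_km <= 3808 → 66
flight=G16: load_pct < 63 OR dist_km <= 3808 → 242
flight=G20: load_pct < 63 OR dist_km <= 3808 → 156
flight=G36: load_pct < 63 OR dist_km <= 3808 → 11
flight=G65: load_pct < 63 OR dist_km <= 3808 → 79
flight=G74: load_pct < 63 OR dist_km <= 3808 → 201
flight=G88: load_pct < 63 OR dist_km <= 3808 → 215
flight=G90: load_pct < 63 OR dist_km <= 3808 → 44
flight=G97: load_pct < 63 OR dist_km <= 3808 → 192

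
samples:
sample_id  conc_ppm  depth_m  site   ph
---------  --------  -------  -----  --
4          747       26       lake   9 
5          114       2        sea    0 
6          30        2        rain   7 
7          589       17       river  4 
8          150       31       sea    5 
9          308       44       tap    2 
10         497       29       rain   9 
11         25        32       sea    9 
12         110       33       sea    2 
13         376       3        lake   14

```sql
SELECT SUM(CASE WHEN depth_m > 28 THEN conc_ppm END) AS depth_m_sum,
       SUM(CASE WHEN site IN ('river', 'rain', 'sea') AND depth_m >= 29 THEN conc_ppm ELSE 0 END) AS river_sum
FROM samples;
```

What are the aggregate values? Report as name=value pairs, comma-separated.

[depth_m_sum: depth_m > 28]
sample_id=4: ✗
sample_id=5: ✗
sample_id=6: ✗
sample_id=7: ✗
sample_id=8: ✓ → 150
sample_id=9: ✓ → 308
sample_id=10: ✓ → 497
sample_id=11: ✓ → 25
sample_id=12: ✓ → 110
sample_id=13: ✗
depth_m_sum = 150 + 308 + 497 + 25 + 110 = 1090
—
[river_sum: site IN ('river', 'rain', 'sea') AND depth_m >= 29]
sample_id=4: ✗
sample_id=5: ✗
sample_id=6: ✗
sample_id=7: ✗
sample_id=8: ✓ → 150
sample_id=9: ✗
sample_id=10: ✓ → 497
sample_id=11: ✓ → 25
sample_id=12: ✓ → 110
sample_id=13: ✗
river_sum = 150 + 497 + 25 + 110 = 782

depth_m_sum=1090, river_sum=782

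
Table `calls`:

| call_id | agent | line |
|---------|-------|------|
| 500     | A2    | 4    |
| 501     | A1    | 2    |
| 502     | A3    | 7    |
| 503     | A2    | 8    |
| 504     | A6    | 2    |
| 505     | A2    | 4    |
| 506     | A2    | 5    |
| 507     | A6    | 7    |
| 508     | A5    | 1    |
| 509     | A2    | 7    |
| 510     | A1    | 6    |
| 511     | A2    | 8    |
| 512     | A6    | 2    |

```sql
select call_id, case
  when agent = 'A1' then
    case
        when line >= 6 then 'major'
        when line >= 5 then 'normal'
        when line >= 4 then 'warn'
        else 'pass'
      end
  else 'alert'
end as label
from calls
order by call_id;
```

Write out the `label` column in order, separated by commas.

alert, pass, alert, alert, alert, alert, alert, alert, alert, alert, major, alert, alert

call_id=500: agent='A2' → outer ELSE → alert
call_id=501: agent='A1' → inner[ELSE] → pass
call_id=502: agent='A3' → outer ELSE → alert
call_id=503: agent='A2' → outer ELSE → alert
call_id=504: agent='A6' → outer ELSE → alert
call_id=505: agent='A2' → outer ELSE → alert
call_id=506: agent='A2' → outer ELSE → alert
call_id=507: agent='A6' → outer ELSE → alert
call_id=508: agent='A5' → outer ELSE → alert
call_id=509: agent='A2' → outer ELSE → alert
call_id=510: agent='A1' → inner[line >= 6] → major
call_id=511: agent='A2' → outer ELSE → alert
call_id=512: agent='A6' → outer ELSE → alert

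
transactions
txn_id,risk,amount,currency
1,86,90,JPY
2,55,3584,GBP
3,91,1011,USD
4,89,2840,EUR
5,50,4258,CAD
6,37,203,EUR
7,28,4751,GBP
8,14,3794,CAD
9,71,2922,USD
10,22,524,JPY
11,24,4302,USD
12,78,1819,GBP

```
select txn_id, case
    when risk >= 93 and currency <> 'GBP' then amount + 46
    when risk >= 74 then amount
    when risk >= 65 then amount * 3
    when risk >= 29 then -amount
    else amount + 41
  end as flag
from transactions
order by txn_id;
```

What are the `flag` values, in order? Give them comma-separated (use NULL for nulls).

90, -3584, 1011, 2840, -4258, -203, 4792, 3835, 8766, 565, 4343, 1819

txn_id=1: risk >= 74 → 90
txn_id=2: risk >= 29 → -3584
txn_id=3: risk >= 74 → 1011
txn_id=4: risk >= 74 → 2840
txn_id=5: risk >= 29 → -4258
txn_id=6: risk >= 29 → -203
txn_id=7: ELSE → 4792
txn_id=8: ELSE → 3835
txn_id=9: risk >= 65 → 8766
txn_id=10: ELSE → 565
txn_id=11: ELSE → 4343
txn_id=12: risk >= 74 → 1819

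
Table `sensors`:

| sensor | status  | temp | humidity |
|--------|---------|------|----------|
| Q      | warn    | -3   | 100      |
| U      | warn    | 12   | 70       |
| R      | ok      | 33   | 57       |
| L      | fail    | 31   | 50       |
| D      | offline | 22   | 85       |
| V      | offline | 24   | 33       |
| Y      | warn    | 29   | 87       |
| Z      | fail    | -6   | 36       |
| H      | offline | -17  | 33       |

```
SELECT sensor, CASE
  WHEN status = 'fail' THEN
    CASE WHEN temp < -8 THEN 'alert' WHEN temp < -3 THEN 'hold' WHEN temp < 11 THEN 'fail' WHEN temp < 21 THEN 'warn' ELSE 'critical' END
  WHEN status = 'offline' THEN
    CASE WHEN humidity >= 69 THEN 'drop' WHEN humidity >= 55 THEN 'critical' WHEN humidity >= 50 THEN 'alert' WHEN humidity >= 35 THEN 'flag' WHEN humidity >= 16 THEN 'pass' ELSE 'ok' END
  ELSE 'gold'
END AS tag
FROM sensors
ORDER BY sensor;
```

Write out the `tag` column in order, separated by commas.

sensor=D: status='offline' → inner[humidity >= 69] → drop
sensor=H: status='offline' → inner[humidity >= 16] → pass
sensor=L: status='fail' → inner[ELSE] → critical
sensor=Q: status='warn' → outer ELSE → gold
sensor=R: status='ok' → outer ELSE → gold
sensor=U: status='warn' → outer ELSE → gold
sensor=V: status='offline' → inner[humidity >= 16] → pass
sensor=Y: status='warn' → outer ELSE → gold
sensor=Z: status='fail' → inner[temp < -3] → hold

drop, pass, critical, gold, gold, gold, pass, gold, hold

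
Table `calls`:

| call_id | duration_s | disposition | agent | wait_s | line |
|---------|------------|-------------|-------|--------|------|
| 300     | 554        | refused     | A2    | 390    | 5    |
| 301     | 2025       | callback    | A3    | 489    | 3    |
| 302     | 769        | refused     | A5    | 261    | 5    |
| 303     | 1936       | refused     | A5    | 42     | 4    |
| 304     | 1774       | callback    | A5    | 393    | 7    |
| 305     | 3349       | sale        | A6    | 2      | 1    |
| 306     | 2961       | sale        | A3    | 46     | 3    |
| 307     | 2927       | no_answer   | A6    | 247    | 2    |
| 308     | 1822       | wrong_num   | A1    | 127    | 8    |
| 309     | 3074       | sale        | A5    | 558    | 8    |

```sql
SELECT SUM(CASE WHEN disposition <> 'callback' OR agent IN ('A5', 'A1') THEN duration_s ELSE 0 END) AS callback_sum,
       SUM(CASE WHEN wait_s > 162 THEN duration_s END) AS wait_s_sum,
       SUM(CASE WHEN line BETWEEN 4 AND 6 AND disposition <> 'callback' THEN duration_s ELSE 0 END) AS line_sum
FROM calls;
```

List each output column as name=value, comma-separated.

callback_sum=19166, wait_s_sum=11123, line_sum=3259

[callback_sum: disposition <> 'callback' OR agent IN ('A5', 'A1')]
call_id=300: ✓ → 554
call_id=301: ✗
call_id=302: ✓ → 769
call_id=303: ✓ → 1936
call_id=304: ✓ → 1774
call_id=305: ✓ → 3349
call_id=306: ✓ → 2961
call_id=307: ✓ → 2927
call_id=308: ✓ → 1822
call_id=309: ✓ → 3074
callback_sum = 554 + 769 + 1936 + 1774 + 3349 + 2961 + 2927 + 1822 + 3074 = 19166
—
[wait_s_sum: wait_s > 162]
call_id=300: ✓ → 554
call_id=301: ✓ → 2025
call_id=302: ✓ → 769
call_id=303: ✗
call_id=304: ✓ → 1774
call_id=305: ✗
call_id=306: ✗
call_id=307: ✓ → 2927
call_id=308: ✗
call_id=309: ✓ → 3074
wait_s_sum = 554 + 2025 + 769 + 1774 + 2927 + 3074 = 11123
—
[line_sum: line BETWEEN 4 AND 6 AND disposition <> 'callback']
call_id=300: ✓ → 554
call_id=301: ✗
call_id=302: ✓ → 769
call_id=303: ✓ → 1936
call_id=304: ✗
call_id=305: ✗
call_id=306: ✗
call_id=307: ✗
call_id=308: ✗
call_id=309: ✗
line_sum = 554 + 769 + 1936 = 3259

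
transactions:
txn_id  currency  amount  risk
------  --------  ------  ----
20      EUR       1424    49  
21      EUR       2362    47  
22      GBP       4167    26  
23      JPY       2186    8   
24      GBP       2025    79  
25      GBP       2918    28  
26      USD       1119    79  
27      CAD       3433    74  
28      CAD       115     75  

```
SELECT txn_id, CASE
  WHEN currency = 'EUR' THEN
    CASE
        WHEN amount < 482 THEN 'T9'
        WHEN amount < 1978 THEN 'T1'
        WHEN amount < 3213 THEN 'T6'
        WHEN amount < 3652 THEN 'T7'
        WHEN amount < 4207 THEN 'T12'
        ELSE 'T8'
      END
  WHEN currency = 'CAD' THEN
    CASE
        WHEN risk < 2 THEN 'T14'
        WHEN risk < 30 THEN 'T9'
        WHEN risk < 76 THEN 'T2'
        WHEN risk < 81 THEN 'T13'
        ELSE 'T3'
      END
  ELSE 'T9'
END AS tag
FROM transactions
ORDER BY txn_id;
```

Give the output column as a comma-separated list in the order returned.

txn_id=20: currency='EUR' → inner[amount < 1978] → T1
txn_id=21: currency='EUR' → inner[amount < 3213] → T6
txn_id=22: currency='GBP' → outer ELSE → T9
txn_id=23: currency='JPY' → outer ELSE → T9
txn_id=24: currency='GBP' → outer ELSE → T9
txn_id=25: currency='GBP' → outer ELSE → T9
txn_id=26: currency='USD' → outer ELSE → T9
txn_id=27: currency='CAD' → inner[risk < 76] → T2
txn_id=28: currency='CAD' → inner[risk < 76] → T2

T1, T6, T9, T9, T9, T9, T9, T2, T2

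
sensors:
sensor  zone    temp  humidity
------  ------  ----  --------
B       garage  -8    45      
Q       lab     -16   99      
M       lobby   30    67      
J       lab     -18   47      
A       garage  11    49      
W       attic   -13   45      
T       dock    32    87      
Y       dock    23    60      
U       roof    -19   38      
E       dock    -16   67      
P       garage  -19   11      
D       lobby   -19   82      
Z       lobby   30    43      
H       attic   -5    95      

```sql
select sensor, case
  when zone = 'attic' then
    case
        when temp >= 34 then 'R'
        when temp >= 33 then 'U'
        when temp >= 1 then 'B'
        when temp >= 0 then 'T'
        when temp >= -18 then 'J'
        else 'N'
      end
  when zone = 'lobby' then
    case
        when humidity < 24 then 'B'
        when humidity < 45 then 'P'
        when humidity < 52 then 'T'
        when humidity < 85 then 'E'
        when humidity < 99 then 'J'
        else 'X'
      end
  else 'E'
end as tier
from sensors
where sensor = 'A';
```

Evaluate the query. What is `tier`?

E

sensor = A: zone=garage, temp=11, humidity=49.
zone='garage' → outer ELSE → E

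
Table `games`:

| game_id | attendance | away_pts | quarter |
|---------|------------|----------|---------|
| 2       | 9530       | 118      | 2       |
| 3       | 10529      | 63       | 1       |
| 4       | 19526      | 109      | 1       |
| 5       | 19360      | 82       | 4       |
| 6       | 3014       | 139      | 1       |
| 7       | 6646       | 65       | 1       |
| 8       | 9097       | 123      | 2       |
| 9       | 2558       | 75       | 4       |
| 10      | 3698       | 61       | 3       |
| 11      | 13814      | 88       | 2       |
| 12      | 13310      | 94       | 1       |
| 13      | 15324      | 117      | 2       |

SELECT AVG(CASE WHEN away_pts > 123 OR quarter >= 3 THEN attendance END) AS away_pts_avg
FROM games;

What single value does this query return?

7157.5

game_id=2: ✗
game_id=3: ✗
game_id=4: ✗
game_id=5: ✓ → 19360
game_id=6: ✓ → 3014
game_id=7: ✗
game_id=8: ✗
game_id=9: ✓ → 2558
game_id=10: ✓ → 3698
game_id=11: ✗
game_id=12: ✗
game_id=13: ✗
away_pts_avg = (19360 + 3014 + 2558 + 3698) / 4 = 7157.5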